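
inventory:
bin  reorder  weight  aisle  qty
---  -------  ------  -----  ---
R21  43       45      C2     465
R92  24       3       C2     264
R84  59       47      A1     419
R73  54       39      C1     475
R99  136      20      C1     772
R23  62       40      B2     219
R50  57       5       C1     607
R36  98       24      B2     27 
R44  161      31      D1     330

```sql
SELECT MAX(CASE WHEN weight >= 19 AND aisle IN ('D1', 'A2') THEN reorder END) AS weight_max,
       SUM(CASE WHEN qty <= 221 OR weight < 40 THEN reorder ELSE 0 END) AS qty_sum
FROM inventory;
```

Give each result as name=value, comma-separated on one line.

[weight_max: weight >= 19 AND aisle IN ('D1', 'A2')]
bin=R21: ✗
bin=R92: ✗
bin=R84: ✗
bin=R73: ✗
bin=R99: ✗
bin=R23: ✗
bin=R50: ✗
bin=R36: ✗
bin=R44: ✓ → 161
weight_max = MAX(161) = 161
—
[qty_sum: qty <= 221 OR weight < 40]
bin=R21: ✗
bin=R92: ✓ → 24
bin=R84: ✗
bin=R73: ✓ → 54
bin=R99: ✓ → 136
bin=R23: ✓ → 62
bin=R50: ✓ → 57
bin=R36: ✓ → 98
bin=R44: ✓ → 161
qty_sum = 24 + 54 + 136 + 62 + 57 + 98 + 161 = 592

weight_max=161, qty_sum=592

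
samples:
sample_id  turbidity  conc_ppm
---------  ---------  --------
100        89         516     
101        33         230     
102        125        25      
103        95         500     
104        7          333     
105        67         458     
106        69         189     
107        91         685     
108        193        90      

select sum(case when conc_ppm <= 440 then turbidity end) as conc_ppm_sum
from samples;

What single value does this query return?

sample_id=100: ✗
sample_id=101: ✓ → 33
sample_id=102: ✓ → 125
sample_id=103: ✗
sample_id=104: ✓ → 7
sample_id=105: ✗
sample_id=106: ✓ → 69
sample_id=107: ✗
sample_id=108: ✓ → 193
conc_ppm_sum = 33 + 125 + 7 + 69 + 193 = 427

427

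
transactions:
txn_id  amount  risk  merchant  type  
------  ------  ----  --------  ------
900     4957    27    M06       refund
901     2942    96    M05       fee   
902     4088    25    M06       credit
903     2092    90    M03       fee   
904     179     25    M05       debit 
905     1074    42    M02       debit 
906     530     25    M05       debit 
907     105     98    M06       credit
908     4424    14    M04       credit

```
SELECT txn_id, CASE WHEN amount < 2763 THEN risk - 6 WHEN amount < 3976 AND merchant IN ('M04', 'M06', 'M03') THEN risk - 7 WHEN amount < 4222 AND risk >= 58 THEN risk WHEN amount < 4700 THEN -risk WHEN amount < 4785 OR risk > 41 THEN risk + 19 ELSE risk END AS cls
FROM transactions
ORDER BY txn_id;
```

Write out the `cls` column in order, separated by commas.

txn_id=900: ELSE → 27
txn_id=901: amount < 4222 AND risk >= 58 → 96
txn_id=902: amount < 4700 → -25
txn_id=903: amount < 2763 → 84
txn_id=904: amount < 2763 → 19
txn_id=905: amount < 2763 → 36
txn_id=906: amount < 2763 → 19
txn_id=907: amount < 2763 → 92
txn_id=908: amount < 4700 → -14

27, 96, -25, 84, 19, 36, 19, 92, -14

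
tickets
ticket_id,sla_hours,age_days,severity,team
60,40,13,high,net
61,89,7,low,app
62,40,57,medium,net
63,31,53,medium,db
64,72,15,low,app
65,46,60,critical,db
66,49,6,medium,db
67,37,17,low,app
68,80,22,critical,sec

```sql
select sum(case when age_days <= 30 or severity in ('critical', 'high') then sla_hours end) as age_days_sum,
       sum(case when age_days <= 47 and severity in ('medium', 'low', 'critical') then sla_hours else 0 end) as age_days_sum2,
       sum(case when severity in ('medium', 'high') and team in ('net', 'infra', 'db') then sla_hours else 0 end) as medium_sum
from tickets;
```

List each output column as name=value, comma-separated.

[age_days_sum: age_days <= 30 or severity in ('critical', 'high')]
ticket_id=60: ✓ → 40
ticket_id=61: ✓ → 89
ticket_id=62: ✗
ticket_id=63: ✗
ticket_id=64: ✓ → 72
ticket_id=65: ✓ → 46
ticket_id=66: ✓ → 49
ticket_id=67: ✓ → 37
ticket_id=68: ✓ → 80
age_days_sum = 40 + 89 + 72 + 46 + 49 + 37 + 80 = 413
—
[age_days_sum2: age_days <= 47 and severity in ('medium', 'low', 'critical')]
ticket_id=60: ✗
ticket_id=61: ✓ → 89
ticket_id=62: ✗
ticket_id=63: ✗
ticket_id=64: ✓ → 72
ticket_id=65: ✗
ticket_id=66: ✓ → 49
ticket_id=67: ✓ → 37
ticket_id=68: ✓ → 80
age_days_sum2 = 89 + 72 + 49 + 37 + 80 = 327
—
[medium_sum: severity in ('medium', 'high') and team in ('net', 'infra', 'db')]
ticket_id=60: ✓ → 40
ticket_id=61: ✗
ticket_id=62: ✓ → 40
ticket_id=63: ✓ → 31
ticket_id=64: ✗
ticket_id=65: ✗
ticket_id=66: ✓ → 49
ticket_id=67: ✗
ticket_id=68: ✗
medium_sum = 40 + 40 + 31 + 49 = 160

age_days_sum=413, age_days_sum2=327, medium_sum=160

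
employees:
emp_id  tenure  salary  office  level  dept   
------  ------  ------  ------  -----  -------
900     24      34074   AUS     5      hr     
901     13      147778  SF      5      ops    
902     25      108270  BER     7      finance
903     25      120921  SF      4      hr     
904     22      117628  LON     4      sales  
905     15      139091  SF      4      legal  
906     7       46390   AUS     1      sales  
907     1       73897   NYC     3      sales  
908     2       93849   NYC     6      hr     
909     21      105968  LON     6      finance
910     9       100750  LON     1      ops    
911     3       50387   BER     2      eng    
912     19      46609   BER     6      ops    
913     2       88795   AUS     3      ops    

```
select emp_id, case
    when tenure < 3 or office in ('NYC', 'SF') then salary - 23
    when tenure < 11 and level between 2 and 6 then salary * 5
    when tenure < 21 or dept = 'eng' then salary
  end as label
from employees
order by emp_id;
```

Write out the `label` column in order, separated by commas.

emp_id=900: (no match → NULL) → NULL
emp_id=901: tenure < 3 or office in ('NYC', 'SF') → 147755
emp_id=902: (no match → NULL) → NULL
emp_id=903: tenure < 3 or office in ('NYC', 'SF') → 120898
emp_id=904: (no match → NULL) → NULL
emp_id=905: tenure < 3 or office in ('NYC', 'SF') → 139068
emp_id=906: tenure < 21 or dept = 'eng' → 46390
emp_id=907: tenure < 3 or office in ('NYC', 'SF') → 73874
emp_id=908: tenure < 3 or office in ('NYC', 'SF') → 93826
emp_id=909: (no match → NULL) → NULL
emp_id=910: tenure < 21 or dept = 'eng' → 100750
emp_id=911: tenure < 11 and level between 2 and 6 → 251935
emp_id=912: tenure < 21 or dept = 'eng' → 46609
emp_id=913: tenure < 3 or office in ('NYC', 'SF') → 88772

NULL, 147755, NULL, 120898, NULL, 139068, 46390, 73874, 93826, NULL, 100750, 251935, 46609, 88772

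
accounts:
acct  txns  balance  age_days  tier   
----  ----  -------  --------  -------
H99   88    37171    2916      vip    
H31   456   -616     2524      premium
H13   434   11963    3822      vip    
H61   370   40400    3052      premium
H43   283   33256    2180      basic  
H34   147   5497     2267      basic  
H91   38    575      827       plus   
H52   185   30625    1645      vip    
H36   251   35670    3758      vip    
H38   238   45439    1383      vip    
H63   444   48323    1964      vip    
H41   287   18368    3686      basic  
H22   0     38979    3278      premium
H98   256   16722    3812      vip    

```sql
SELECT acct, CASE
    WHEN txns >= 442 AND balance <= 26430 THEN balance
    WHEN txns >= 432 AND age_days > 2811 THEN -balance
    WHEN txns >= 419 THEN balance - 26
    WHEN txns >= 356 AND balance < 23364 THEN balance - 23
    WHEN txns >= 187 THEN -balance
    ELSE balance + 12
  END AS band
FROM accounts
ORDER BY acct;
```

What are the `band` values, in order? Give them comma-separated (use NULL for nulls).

-11963, 38991, -616, 5509, -35670, -45439, -18368, -33256, 30637, -40400, 48297, 587, -16722, 37183

acct=H13: txns >= 432 AND age_days > 2811 → -11963
acct=H22: ELSE → 38991
acct=H31: txns >= 442 AND balance <= 26430 → -616
acct=H34: ELSE → 5509
acct=H36: txns >= 187 → -35670
acct=H38: txns >= 187 → -45439
acct=H41: txns >= 187 → -18368
acct=H43: txns >= 187 → -33256
acct=H52: ELSE → 30637
acct=H61: txns >= 187 → -40400
acct=H63: txns >= 419 → 48297
acct=H91: ELSE → 587
acct=H98: txns >= 187 → -16722
acct=H99: ELSE → 37183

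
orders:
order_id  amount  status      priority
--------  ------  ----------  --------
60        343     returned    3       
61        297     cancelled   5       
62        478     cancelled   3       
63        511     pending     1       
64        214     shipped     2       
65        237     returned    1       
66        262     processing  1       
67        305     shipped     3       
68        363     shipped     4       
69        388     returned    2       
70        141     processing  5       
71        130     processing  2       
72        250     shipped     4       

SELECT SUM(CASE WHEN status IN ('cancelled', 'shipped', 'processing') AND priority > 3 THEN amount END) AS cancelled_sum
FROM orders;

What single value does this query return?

order_id=60: ✗
order_id=61: ✓ → 297
order_id=62: ✗
order_id=63: ✗
order_id=64: ✗
order_id=65: ✗
order_id=66: ✗
order_id=67: ✗
order_id=68: ✓ → 363
order_id=69: ✗
order_id=70: ✓ → 141
order_id=71: ✗
order_id=72: ✓ → 250
cancelled_sum = 297 + 363 + 141 + 250 = 1051

1051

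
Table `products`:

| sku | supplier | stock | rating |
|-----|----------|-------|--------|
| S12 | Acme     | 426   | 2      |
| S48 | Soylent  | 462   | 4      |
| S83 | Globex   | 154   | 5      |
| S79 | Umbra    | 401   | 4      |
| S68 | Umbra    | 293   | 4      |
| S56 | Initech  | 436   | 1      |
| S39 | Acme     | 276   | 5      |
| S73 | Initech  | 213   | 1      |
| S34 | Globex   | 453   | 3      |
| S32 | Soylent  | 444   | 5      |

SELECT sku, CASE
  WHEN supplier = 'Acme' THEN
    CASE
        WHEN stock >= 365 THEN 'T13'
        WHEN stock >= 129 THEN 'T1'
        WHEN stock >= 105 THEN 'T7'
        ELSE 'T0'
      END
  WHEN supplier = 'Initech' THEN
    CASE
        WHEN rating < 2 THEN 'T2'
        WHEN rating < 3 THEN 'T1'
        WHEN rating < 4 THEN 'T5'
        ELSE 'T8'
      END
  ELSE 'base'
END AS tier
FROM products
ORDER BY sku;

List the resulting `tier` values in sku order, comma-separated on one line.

sku=S12: supplier='Acme' → inner[stock >= 365] → T13
sku=S32: supplier='Soylent' → outer ELSE → base
sku=S34: supplier='Globex' → outer ELSE → base
sku=S39: supplier='Acme' → inner[stock >= 129] → T1
sku=S48: supplier='Soylent' → outer ELSE → base
sku=S56: supplier='Initech' → inner[rating < 2] → T2
sku=S68: supplier='Umbra' → outer ELSE → base
sku=S73: supplier='Initech' → inner[rating < 2] → T2
sku=S79: supplier='Umbra' → outer ELSE → base
sku=S83: supplier='Globex' → outer ELSE → base

T13, base, base, T1, base, T2, base, T2, base, base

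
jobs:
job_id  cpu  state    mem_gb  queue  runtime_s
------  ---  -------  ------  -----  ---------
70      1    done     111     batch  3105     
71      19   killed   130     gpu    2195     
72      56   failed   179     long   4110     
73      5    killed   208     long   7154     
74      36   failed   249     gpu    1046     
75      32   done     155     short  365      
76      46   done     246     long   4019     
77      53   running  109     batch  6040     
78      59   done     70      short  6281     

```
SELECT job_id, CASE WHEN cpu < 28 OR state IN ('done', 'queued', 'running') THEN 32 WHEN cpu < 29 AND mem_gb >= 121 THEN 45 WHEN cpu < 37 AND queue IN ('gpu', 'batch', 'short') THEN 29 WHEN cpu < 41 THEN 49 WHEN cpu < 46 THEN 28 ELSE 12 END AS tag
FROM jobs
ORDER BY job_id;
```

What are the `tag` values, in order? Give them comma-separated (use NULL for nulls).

32, 32, 12, 32, 29, 32, 32, 32, 32

job_id=70: cpu < 28 OR state IN ('done', 'queued', 'running') → 32
job_id=71: cpu < 28 OR state IN ('done', 'queued', 'running') → 32
job_id=72: ELSE → 12
job_id=73: cpu < 28 OR state IN ('done', 'queued', 'running') → 32
job_id=74: cpu < 37 AND queue IN ('gpu', 'batch', 'short') → 29
job_id=75: cpu < 28 OR state IN ('done', 'queued', 'running') → 32
job_id=76: cpu < 28 OR state IN ('done', 'queued', 'running') → 32
job_id=77: cpu < 28 OR state IN ('done', 'queued', 'running') → 32
job_id=78: cpu < 28 OR state IN ('done', 'queued', 'running') → 32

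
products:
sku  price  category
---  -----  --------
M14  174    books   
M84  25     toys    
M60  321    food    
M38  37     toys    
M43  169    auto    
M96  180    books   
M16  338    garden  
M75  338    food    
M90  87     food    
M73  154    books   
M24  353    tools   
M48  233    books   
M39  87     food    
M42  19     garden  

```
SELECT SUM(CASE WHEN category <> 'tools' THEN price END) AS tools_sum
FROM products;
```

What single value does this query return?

sku=M14: ✓ → 174
sku=M84: ✓ → 25
sku=M60: ✓ → 321
sku=M38: ✓ → 37
sku=M43: ✓ → 169
sku=M96: ✓ → 180
sku=M16: ✓ → 338
sku=M75: ✓ → 338
sku=M90: ✓ → 87
sku=M73: ✓ → 154
sku=M24: ✗
sku=M48: ✓ → 233
sku=M39: ✓ → 87
sku=M42: ✓ → 19
tools_sum = 174 + 25 + 321 + 37 + 169 + 180 + 338 + 338 + 87 + 154 + 233 + 87 + 19 = 2162

2162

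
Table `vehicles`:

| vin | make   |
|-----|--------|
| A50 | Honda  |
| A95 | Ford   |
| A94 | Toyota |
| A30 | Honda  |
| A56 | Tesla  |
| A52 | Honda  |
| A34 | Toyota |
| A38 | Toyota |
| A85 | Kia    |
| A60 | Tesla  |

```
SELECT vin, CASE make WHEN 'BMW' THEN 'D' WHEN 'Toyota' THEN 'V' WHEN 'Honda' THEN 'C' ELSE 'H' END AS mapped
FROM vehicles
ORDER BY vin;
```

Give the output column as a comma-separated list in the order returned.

vin=A30: make='Honda' → C
vin=A34: make='Toyota' → V
vin=A38: make='Toyota' → V
vin=A50: make='Honda' → C
vin=A52: make='Honda' → C
vin=A56: ELSE → H
vin=A60: ELSE → H
vin=A85: ELSE → H
vin=A94: make='Toyota' → V
vin=A95: ELSE → H

C, V, V, C, C, H, H, H, V, H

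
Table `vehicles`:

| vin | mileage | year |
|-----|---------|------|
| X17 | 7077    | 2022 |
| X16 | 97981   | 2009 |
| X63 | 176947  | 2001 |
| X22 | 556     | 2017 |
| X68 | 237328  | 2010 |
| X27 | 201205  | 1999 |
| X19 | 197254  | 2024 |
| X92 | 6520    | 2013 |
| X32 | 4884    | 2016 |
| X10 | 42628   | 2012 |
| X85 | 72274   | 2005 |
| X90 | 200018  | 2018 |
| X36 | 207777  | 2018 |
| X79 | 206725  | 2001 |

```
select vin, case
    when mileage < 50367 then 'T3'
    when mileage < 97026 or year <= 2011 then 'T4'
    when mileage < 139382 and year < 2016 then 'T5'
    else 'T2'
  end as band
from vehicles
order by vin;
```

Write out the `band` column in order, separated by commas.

T3, T4, T3, T2, T3, T4, T3, T2, T4, T4, T4, T4, T2, T3

vin=X10: mileage < 50367 → T3
vin=X16: mileage < 97026 or year <= 2011 → T4
vin=X17: mileage < 50367 → T3
vin=X19: ELSE → T2
vin=X22: mileage < 50367 → T3
vin=X27: mileage < 97026 or year <= 2011 → T4
vin=X32: mileage < 50367 → T3
vin=X36: ELSE → T2
vin=X63: mileage < 97026 or year <= 2011 → T4
vin=X68: mileage < 97026 or year <= 2011 → T4
vin=X79: mileage < 97026 or year <= 2011 → T4
vin=X85: mileage < 97026 or year <= 2011 → T4
vin=X90: ELSE → T2
vin=X92: mileage < 50367 → T3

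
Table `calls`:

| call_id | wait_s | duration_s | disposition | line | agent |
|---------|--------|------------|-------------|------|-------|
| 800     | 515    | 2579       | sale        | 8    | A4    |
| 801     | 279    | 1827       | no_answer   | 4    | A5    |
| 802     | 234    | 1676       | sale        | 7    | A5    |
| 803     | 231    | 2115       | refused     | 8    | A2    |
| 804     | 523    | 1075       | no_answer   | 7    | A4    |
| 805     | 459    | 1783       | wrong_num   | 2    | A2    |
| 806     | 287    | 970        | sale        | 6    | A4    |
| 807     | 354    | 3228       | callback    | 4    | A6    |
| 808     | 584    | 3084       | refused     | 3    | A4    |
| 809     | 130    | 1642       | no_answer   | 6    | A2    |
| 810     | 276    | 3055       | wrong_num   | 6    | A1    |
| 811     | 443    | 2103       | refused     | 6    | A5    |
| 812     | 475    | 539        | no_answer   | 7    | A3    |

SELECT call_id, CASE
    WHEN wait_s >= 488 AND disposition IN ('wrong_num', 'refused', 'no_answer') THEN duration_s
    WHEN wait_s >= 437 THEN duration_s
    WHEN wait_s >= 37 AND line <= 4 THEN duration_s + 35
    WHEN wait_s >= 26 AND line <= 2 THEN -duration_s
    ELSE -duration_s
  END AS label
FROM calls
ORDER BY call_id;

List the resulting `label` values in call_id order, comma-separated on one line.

2579, 1862, -1676, -2115, 1075, 1783, -970, 3263, 3084, -1642, -3055, 2103, 539

call_id=800: wait_s >= 437 → 2579
call_id=801: wait_s >= 37 AND line <= 4 → 1862
call_id=802: ELSE → -1676
call_id=803: ELSE → -2115
call_id=804: wait_s >= 488 AND disposition IN ('wrong_num', 'refused', 'no_answer') → 1075
call_id=805: wait_s >= 437 → 1783
call_id=806: ELSE → -970
call_id=807: wait_s >= 37 AND line <= 4 → 3263
call_id=808: wait_s >= 488 AND disposition IN ('wrong_num', 'refused', 'no_answer') → 3084
call_id=809: ELSE → -1642
call_id=810: ELSE → -3055
call_id=811: wait_s >= 437 → 2103
call_id=812: wait_s >= 437 → 539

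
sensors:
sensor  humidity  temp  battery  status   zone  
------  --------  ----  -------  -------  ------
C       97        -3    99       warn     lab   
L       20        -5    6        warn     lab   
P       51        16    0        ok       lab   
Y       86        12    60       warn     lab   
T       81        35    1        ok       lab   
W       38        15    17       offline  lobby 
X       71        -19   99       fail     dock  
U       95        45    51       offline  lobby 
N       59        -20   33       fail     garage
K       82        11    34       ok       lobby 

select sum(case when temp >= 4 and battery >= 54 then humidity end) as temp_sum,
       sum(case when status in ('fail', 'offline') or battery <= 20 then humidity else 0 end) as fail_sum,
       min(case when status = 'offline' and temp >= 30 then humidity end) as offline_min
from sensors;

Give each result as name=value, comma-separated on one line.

temp_sum=86, fail_sum=415, offline_min=95

[temp_sum: temp >= 4 and battery >= 54]
sensor=C: ✗
sensor=L: ✗
sensor=P: ✗
sensor=Y: ✓ → 86
sensor=T: ✗
sensor=W: ✗
sensor=X: ✗
sensor=U: ✗
sensor=N: ✗
sensor=K: ✗
temp_sum = 86
—
[fail_sum: status in ('fail', 'offline') or battery <= 20]
sensor=C: ✗
sensor=L: ✓ → 20
sensor=P: ✓ → 51
sensor=Y: ✗
sensor=T: ✓ → 81
sensor=W: ✓ → 38
sensor=X: ✓ → 71
sensor=U: ✓ → 95
sensor=N: ✓ → 59
sensor=K: ✗
fail_sum = 20 + 51 + 81 + 38 + 71 + 95 + 59 = 415
—
[offline_min: status = 'offline' and temp >= 30]
sensor=C: ✗
sensor=L: ✗
sensor=P: ✗
sensor=Y: ✗
sensor=T: ✗
sensor=W: ✗
sensor=X: ✗
sensor=U: ✓ → 95
sensor=N: ✗
sensor=K: ✗
offline_min = MIN(95) = 95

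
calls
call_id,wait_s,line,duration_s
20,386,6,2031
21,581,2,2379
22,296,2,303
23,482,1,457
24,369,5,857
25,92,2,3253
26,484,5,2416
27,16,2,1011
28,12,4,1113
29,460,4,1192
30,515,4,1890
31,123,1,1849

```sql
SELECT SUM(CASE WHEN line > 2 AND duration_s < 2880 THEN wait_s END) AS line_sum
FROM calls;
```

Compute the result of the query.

call_id=20: ✓ → 386
call_id=21: ✗
call_id=22: ✗
call_id=23: ✗
call_id=24: ✓ → 369
call_id=25: ✗
call_id=26: ✓ → 484
call_id=27: ✗
call_id=28: ✓ → 12
call_id=29: ✓ → 460
call_id=30: ✓ → 515
call_id=31: ✗
line_sum = 386 + 369 + 484 + 12 + 460 + 515 = 2226

2226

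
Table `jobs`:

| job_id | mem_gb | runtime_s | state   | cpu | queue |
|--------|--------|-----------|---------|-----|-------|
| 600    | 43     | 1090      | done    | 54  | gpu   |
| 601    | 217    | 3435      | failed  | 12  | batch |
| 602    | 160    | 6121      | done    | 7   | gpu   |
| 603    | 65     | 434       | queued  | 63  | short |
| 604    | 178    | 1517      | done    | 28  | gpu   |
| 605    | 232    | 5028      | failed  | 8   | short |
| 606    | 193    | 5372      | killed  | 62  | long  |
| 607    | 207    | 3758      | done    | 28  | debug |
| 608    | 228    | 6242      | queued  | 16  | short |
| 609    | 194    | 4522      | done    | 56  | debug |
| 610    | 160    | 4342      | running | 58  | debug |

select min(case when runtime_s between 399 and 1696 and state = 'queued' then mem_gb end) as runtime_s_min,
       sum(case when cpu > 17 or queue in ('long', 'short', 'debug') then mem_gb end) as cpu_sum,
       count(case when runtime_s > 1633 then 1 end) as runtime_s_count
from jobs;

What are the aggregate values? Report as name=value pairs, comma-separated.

runtime_s_min=65, cpu_sum=1500, runtime_s_count=8

[runtime_s_min: runtime_s between 399 and 1696 and state = 'queued']
job_id=600: ✗
job_id=601: ✗
job_id=602: ✗
job_id=603: ✓ → 65
job_id=604: ✗
job_id=605: ✗
job_id=606: ✗
job_id=607: ✗
job_id=608: ✗
job_id=609: ✗
job_id=610: ✗
runtime_s_min = MIN(65) = 65
—
[cpu_sum: cpu > 17 or queue in ('long', 'short', 'debug')]
job_id=600: ✓ → 43
job_id=601: ✗
job_id=602: ✗
job_id=603: ✓ → 65
job_id=604: ✓ → 178
job_id=605: ✓ → 232
job_id=606: ✓ → 193
job_id=607: ✓ → 207
job_id=608: ✓ → 228
job_id=609: ✓ → 194
job_id=610: ✓ → 160
cpu_sum = 43 + 65 + 178 + 232 + 193 + 207 + 228 + 194 + 160 = 1500
—
[runtime_s_count: runtime_s > 1633]
job_id=600: ✗
job_id=601: ✓ → 1
job_id=602: ✓ → 1
job_id=603: ✗
job_id=604: ✗
job_id=605: ✓ → 1
job_id=606: ✓ → 1
job_id=607: ✓ → 1
job_id=608: ✓ → 1
job_id=609: ✓ → 1
job_id=610: ✓ → 1
runtime_s_count = COUNT(1, 1, 1, 1, 1, 1, 1, 1) = 8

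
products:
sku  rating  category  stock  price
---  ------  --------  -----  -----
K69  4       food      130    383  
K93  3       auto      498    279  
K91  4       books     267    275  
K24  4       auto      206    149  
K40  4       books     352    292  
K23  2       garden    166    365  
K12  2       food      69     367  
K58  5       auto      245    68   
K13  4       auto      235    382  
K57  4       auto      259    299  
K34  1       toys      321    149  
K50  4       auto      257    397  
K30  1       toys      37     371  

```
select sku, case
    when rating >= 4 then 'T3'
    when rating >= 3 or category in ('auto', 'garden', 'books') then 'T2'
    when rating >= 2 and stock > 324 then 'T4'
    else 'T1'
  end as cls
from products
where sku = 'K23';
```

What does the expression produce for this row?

T2

sku = K23: rating=2, category=garden, stock=166, price=365.
rating >= 4 → false
rating >= 3 or category in ('auto', 'garden', 'books') → true → T2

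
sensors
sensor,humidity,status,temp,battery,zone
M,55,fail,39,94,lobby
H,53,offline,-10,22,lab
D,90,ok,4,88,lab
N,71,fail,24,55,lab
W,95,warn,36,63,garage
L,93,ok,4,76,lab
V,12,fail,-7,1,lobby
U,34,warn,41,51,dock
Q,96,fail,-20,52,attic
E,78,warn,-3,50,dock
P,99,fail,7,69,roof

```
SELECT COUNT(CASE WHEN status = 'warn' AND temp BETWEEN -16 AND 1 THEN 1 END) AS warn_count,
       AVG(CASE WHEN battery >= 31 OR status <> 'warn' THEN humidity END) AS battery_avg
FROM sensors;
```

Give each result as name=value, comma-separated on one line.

[warn_count: status = 'warn' AND temp BETWEEN -16 AND 1]
sensor=M: ✗
sensor=H: ✗
sensor=D: ✗
sensor=N: ✗
sensor=W: ✗
sensor=L: ✗
sensor=V: ✗
sensor=U: ✗
sensor=Q: ✗
sensor=E: ✓ → 1
sensor=P: ✗
warn_count = COUNT(1) = 1
—
[battery_avg: battery >= 31 OR status <> 'warn']
sensor=M: ✓ → 55
sensor=H: ✓ → 53
sensor=D: ✓ → 90
sensor=N: ✓ → 71
sensor=W: ✓ → 95
sensor=L: ✓ → 93
sensor=V: ✓ → 12
sensor=U: ✓ → 34
sensor=Q: ✓ → 96
sensor=E: ✓ → 78
sensor=P: ✓ → 99
battery_avg = (55 + 53 + 90 + 71 + 95 + 93 + 12 + 34 + 96 + 78 + 99) / 11 = 70.5454545455

warn_count=1, battery_avg=70.5454545455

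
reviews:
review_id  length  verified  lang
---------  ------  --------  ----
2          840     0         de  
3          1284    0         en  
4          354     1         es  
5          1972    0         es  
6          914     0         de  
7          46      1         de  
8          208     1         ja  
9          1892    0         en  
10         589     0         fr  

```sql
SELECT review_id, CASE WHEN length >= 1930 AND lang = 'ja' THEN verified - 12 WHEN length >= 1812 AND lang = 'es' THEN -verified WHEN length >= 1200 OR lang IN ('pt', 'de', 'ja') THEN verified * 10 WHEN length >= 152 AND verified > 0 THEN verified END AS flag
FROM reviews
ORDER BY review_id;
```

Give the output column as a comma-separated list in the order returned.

0, 0, 1, 0, 0, 10, 10, 0, NULL

review_id=2: length >= 1200 OR lang IN ('pt', 'de', 'ja') → 0
review_id=3: length >= 1200 OR lang IN ('pt', 'de', 'ja') → 0
review_id=4: length >= 152 AND verified > 0 → 1
review_id=5: length >= 1812 AND lang = 'es' → 0
review_id=6: length >= 1200 OR lang IN ('pt', 'de', 'ja') → 0
review_id=7: length >= 1200 OR lang IN ('pt', 'de', 'ja') → 10
review_id=8: length >= 1200 OR lang IN ('pt', 'de', 'ja') → 10
review_id=9: length >= 1200 OR lang IN ('pt', 'de', 'ja') → 0
review_id=10: (no match → NULL) → NULL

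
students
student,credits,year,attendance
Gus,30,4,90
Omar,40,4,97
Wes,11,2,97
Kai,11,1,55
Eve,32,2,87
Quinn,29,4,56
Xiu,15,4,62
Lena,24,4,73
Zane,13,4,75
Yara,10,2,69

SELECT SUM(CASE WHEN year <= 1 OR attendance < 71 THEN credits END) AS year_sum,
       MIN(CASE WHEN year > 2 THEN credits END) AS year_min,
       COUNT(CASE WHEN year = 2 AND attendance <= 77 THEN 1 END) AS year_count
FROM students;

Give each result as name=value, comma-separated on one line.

year_sum=65, year_min=13, year_count=1

[year_sum: year <= 1 OR attendance < 71]
student=Gus: ✗
student=Omar: ✗
student=Wes: ✗
student=Kai: ✓ → 11
student=Eve: ✗
student=Quinn: ✓ → 29
student=Xiu: ✓ → 15
student=Lena: ✗
student=Zane: ✗
student=Yara: ✓ → 10
year_sum = 11 + 29 + 15 + 10 = 65
—
[year_min: year > 2]
student=Gus: ✓ → 30
student=Omar: ✓ → 40
student=Wes: ✗
student=Kai: ✗
student=Eve: ✗
student=Quinn: ✓ → 29
student=Xiu: ✓ → 15
student=Lena: ✓ → 24
student=Zane: ✓ → 13
student=Yara: ✗
year_min = MIN(30, 40, 29, 15, 24, 13) = 13
—
[year_count: year = 2 AND attendance <= 77]
student=Gus: ✗
student=Omar: ✗
student=Wes: ✗
student=Kai: ✗
student=Eve: ✗
student=Quinn: ✗
student=Xiu: ✗
student=Lena: ✗
student=Zane: ✗
student=Yara: ✓ → 1
year_count = COUNT(1) = 1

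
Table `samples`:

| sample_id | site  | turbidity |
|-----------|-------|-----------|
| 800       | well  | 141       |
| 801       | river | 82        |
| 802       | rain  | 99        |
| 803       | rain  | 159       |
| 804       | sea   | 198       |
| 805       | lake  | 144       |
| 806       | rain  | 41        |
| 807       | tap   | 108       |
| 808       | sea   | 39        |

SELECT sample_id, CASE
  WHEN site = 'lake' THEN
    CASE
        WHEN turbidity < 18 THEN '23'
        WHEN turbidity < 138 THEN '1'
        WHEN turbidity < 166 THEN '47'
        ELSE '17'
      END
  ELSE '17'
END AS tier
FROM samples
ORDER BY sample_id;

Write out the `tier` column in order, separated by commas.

sample_id=800: site='well' → outer ELSE → 17
sample_id=801: site='river' → outer ELSE → 17
sample_id=802: site='rain' → outer ELSE → 17
sample_id=803: site='rain' → outer ELSE → 17
sample_id=804: site='sea' → outer ELSE → 17
sample_id=805: site='lake' → inner[turbidity < 166] → 47
sample_id=806: site='rain' → outer ELSE → 17
sample_id=807: site='tap' → outer ELSE → 17
sample_id=808: site='sea' → outer ELSE → 17

17, 17, 17, 17, 17, 47, 17, 17, 17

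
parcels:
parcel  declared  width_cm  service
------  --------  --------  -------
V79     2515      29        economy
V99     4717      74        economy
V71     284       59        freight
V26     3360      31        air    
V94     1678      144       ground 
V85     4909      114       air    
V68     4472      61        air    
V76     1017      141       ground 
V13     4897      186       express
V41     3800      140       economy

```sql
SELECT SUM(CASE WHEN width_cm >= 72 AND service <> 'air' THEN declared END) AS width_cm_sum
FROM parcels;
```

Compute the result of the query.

16109

parcel=V79: ✗
parcel=V99: ✓ → 4717
parcel=V71: ✗
parcel=V26: ✗
parcel=V94: ✓ → 1678
parcel=V85: ✗
parcel=V68: ✗
parcel=V76: ✓ → 1017
parcel=V13: ✓ → 4897
parcel=V41: ✓ → 3800
width_cm_sum = 4717 + 1678 + 1017 + 4897 + 3800 = 16109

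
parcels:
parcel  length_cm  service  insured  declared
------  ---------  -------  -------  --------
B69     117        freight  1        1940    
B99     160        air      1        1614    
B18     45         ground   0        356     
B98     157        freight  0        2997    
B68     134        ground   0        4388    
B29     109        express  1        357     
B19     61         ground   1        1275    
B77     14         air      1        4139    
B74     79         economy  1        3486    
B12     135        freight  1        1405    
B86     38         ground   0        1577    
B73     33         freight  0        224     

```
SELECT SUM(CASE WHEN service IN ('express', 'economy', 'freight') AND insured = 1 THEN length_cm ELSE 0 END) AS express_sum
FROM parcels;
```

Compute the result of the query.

440

parcel=B69: ✓ → 117
parcel=B99: ✗
parcel=B18: ✗
parcel=B98: ✗
parcel=B68: ✗
parcel=B29: ✓ → 109
parcel=B19: ✗
parcel=B77: ✗
parcel=B74: ✓ → 79
parcel=B12: ✓ → 135
parcel=B86: ✗
parcel=B73: ✗
express_sum = 117 + 109 + 79 + 135 = 440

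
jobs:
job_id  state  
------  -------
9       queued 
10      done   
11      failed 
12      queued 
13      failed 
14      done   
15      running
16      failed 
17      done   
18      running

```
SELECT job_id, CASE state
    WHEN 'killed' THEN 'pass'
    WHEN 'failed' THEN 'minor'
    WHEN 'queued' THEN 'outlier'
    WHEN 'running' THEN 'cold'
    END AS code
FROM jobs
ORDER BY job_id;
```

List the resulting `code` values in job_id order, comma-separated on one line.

job_id=9: state='queued' → outlier
job_id=10: (no match → NULL) → NULL
job_id=11: state='failed' → minor
job_id=12: state='queued' → outlier
job_id=13: state='failed' → minor
job_id=14: (no match → NULL) → NULL
job_id=15: state='running' → cold
job_id=16: state='failed' → minor
job_id=17: (no match → NULL) → NULL
job_id=18: state='running' → cold

outlier, NULL, minor, outlier, minor, NULL, cold, minor, NULL, cold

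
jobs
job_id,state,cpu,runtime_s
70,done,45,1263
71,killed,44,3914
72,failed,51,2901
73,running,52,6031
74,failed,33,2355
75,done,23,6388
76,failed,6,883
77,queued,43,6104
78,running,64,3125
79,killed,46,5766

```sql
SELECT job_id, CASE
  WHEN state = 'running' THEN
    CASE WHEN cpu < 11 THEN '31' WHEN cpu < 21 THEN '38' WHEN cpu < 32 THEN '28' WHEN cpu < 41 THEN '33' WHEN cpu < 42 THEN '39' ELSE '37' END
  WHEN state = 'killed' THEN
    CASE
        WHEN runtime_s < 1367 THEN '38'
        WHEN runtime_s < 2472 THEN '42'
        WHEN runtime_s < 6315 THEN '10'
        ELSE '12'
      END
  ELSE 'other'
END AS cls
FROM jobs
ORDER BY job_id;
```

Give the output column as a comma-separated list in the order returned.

job_id=70: state='done' → outer ELSE → other
job_id=71: state='killed' → inner[runtime_s < 6315] → 10
job_id=72: state='failed' → outer ELSE → other
job_id=73: state='running' → inner[ELSE] → 37
job_id=74: state='failed' → outer ELSE → other
job_id=75: state='done' → outer ELSE → other
job_id=76: state='failed' → outer ELSE → other
job_id=77: state='queued' → outer ELSE → other
job_id=78: state='running' → inner[ELSE] → 37
job_id=79: state='killed' → inner[runtime_s < 6315] → 10

other, 10, other, 37, other, other, other, other, 37, 10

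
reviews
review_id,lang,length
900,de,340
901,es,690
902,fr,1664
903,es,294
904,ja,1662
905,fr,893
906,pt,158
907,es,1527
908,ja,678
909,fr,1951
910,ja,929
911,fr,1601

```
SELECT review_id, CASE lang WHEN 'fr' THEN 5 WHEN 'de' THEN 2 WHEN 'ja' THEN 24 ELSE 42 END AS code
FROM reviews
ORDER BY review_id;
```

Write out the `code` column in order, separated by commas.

2, 42, 5, 42, 24, 5, 42, 42, 24, 5, 24, 5

review_id=900: lang='de' → 2
review_id=901: ELSE → 42
review_id=902: lang='fr' → 5
review_id=903: ELSE → 42
review_id=904: lang='ja' → 24
review_id=905: lang='fr' → 5
review_id=906: ELSE → 42
review_id=907: ELSE → 42
review_id=908: lang='ja' → 24
review_id=909: lang='fr' → 5
review_id=910: lang='ja' → 24
review_id=911: lang='fr' → 5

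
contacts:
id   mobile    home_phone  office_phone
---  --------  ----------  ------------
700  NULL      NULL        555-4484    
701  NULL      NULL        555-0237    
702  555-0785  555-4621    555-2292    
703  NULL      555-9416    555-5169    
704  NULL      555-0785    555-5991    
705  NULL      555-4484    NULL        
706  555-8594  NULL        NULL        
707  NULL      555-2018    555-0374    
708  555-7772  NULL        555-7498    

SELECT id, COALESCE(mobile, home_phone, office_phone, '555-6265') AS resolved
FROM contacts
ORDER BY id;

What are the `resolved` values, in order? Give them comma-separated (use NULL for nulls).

555-4484, 555-0237, 555-0785, 555-9416, 555-0785, 555-4484, 555-8594, 555-2018, 555-7772

id=700: mobile=NULL, home_phone=NULL, office_phone=555-4484 → 555-4484
id=701: mobile=NULL, home_phone=NULL, office_phone=555-0237 → 555-0237
id=702: mobile=555-0785 → 555-0785
id=703: mobile=NULL, home_phone=555-9416 → 555-9416
id=704: mobile=NULL, home_phone=555-0785 → 555-0785
id=705: mobile=NULL, home_phone=555-4484 → 555-4484
id=706: mobile=555-8594 → 555-8594
id=707: mobile=NULL, home_phone=555-2018 → 555-2018
id=708: mobile=555-7772 → 555-7772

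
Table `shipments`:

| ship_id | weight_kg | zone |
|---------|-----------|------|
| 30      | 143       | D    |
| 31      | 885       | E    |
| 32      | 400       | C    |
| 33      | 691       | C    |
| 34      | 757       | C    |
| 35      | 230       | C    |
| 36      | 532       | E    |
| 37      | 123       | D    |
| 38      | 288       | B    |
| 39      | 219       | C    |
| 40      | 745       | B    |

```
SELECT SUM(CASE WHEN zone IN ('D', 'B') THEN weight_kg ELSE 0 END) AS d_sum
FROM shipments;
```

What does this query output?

ship_id=30: ✓ → 143
ship_id=31: ✗
ship_id=32: ✗
ship_id=33: ✗
ship_id=34: ✗
ship_id=35: ✗
ship_id=36: ✗
ship_id=37: ✓ → 123
ship_id=38: ✓ → 288
ship_id=39: ✗
ship_id=40: ✓ → 745
d_sum = 143 + 123 + 288 + 745 = 1299

1299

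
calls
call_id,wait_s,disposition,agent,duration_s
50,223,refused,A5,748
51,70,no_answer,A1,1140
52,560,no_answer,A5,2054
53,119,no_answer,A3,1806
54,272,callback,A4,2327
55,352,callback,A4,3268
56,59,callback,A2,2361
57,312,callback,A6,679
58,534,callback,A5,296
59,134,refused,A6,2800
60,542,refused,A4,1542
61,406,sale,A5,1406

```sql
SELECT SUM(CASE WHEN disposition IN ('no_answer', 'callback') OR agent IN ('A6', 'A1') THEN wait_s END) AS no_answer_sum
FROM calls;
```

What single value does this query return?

2412

call_id=50: ✗
call_id=51: ✓ → 70
call_id=52: ✓ → 560
call_id=53: ✓ → 119
call_id=54: ✓ → 272
call_id=55: ✓ → 352
call_id=56: ✓ → 59
call_id=57: ✓ → 312
call_id=58: ✓ → 534
call_id=59: ✓ → 134
call_id=60: ✗
call_id=61: ✗
no_answer_sum = 70 + 560 + 119 + 272 + 352 + 59 + 312 + 534 + 134 = 2412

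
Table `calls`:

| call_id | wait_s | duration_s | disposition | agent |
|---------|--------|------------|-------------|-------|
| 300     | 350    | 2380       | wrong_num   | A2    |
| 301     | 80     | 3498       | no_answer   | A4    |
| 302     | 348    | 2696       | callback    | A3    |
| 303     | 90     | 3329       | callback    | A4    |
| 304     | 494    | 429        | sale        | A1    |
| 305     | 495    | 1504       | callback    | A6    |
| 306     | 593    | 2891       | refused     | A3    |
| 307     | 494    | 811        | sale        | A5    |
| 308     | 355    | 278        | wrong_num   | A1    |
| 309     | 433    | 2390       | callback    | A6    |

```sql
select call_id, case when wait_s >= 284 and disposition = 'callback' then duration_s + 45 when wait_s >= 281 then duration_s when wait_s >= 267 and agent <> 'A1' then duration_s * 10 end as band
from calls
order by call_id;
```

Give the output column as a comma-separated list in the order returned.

call_id=300: wait_s >= 281 → 2380
call_id=301: (no match → NULL) → NULL
call_id=302: wait_s >= 284 and disposition = 'callback' → 2741
call_id=303: (no match → NULL) → NULL
call_id=304: wait_s >= 281 → 429
call_id=305: wait_s >= 284 and disposition = 'callback' → 1549
call_id=306: wait_s >= 281 → 2891
call_id=307: wait_s >= 281 → 811
call_id=308: wait_s >= 281 → 278
call_id=309: wait_s >= 284 and disposition = 'callback' → 2435

2380, NULL, 2741, NULL, 429, 1549, 2891, 811, 278, 2435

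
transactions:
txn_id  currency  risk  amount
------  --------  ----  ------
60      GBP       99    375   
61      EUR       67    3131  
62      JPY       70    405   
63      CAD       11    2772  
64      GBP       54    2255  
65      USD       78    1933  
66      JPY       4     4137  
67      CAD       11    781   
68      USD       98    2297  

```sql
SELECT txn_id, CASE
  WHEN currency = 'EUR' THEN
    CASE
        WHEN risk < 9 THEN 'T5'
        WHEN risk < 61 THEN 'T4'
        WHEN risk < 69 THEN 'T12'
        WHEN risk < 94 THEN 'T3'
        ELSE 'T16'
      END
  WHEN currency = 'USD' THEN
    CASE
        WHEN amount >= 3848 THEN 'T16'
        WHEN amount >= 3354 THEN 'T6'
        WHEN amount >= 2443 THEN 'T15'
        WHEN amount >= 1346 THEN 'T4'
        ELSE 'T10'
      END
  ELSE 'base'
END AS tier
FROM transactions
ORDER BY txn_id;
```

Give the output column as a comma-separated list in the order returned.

txn_id=60: currency='GBP' → outer ELSE → base
txn_id=61: currency='EUR' → inner[risk < 69] → T12
txn_id=62: currency='JPY' → outer ELSE → base
txn_id=63: currency='CAD' → outer ELSE → base
txn_id=64: currency='GBP' → outer ELSE → base
txn_id=65: currency='USD' → inner[amount >= 1346] → T4
txn_id=66: currency='JPY' → outer ELSE → base
txn_id=67: currency='CAD' → outer ELSE → base
txn_id=68: currency='USD' → inner[amount >= 1346] → T4

base, T12, base, base, base, T4, base, base, T4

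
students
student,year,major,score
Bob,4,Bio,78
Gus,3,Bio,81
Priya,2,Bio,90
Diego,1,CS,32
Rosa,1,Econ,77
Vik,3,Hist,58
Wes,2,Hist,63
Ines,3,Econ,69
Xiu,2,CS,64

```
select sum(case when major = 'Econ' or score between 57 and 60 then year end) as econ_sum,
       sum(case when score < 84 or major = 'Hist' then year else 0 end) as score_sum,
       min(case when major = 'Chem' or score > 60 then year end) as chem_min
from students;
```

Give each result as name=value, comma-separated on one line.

econ_sum=7, score_sum=19, chem_min=1

[econ_sum: major = 'Econ' or score between 57 and 60]
student=Bob: ✗
student=Gus: ✗
student=Priya: ✗
student=Diego: ✗
student=Rosa: ✓ → 1
student=Vik: ✓ → 3
student=Wes: ✗
student=Ines: ✓ → 3
student=Xiu: ✗
econ_sum = 1 + 3 + 3 = 7
—
[score_sum: score < 84 or major = 'Hist']
student=Bob: ✓ → 4
student=Gus: ✓ → 3
student=Priya: ✗
student=Diego: ✓ → 1
student=Rosa: ✓ → 1
student=Vik: ✓ → 3
student=Wes: ✓ → 2
student=Ines: ✓ → 3
student=Xiu: ✓ → 2
score_sum = 4 + 3 + 1 + 1 + 3 + 2 + 3 + 2 = 19
—
[chem_min: major = 'Chem' or score > 60]
student=Bob: ✓ → 4
student=Gus: ✓ → 3
student=Priya: ✓ → 2
student=Diego: ✗
student=Rosa: ✓ → 1
student=Vik: ✗
student=Wes: ✓ → 2
student=Ines: ✓ → 3
student=Xiu: ✓ → 2
chem_min = MIN(4, 3, 2, 1, 2, 3, 2) = 1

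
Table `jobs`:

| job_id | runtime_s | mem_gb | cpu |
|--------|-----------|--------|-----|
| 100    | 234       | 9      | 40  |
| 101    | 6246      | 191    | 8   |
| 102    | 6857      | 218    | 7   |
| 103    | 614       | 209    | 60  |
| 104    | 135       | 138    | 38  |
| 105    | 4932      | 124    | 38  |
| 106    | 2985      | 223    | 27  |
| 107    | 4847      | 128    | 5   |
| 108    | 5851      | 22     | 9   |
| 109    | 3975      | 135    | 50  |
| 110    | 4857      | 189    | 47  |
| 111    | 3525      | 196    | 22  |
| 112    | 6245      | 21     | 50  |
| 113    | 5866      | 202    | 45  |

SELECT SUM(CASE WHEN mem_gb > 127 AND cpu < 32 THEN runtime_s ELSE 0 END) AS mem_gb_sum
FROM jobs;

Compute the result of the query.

24460

job_id=100: ✗
job_id=101: ✓ → 6246
job_id=102: ✓ → 6857
job_id=103: ✗
job_id=104: ✗
job_id=105: ✗
job_id=106: ✓ → 2985
job_id=107: ✓ → 4847
job_id=108: ✗
job_id=109: ✗
job_id=110: ✗
job_id=111: ✓ → 3525
job_id=112: ✗
job_id=113: ✗
mem_gb_sum = 6246 + 6857 + 2985 + 4847 + 3525 = 24460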